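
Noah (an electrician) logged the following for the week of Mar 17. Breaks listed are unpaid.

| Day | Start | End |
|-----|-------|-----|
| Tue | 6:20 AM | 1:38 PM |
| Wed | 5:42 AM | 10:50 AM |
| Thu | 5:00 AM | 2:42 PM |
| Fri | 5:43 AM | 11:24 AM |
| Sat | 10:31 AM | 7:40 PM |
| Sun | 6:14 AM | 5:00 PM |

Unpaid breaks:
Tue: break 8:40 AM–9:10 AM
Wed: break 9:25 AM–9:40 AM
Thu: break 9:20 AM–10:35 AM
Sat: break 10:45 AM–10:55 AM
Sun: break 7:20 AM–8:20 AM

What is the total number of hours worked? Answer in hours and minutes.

44 h 34 min

Tue: 6:20 AM–1:38 PM = 7 h 18 min; less 30 min break → 6 h 48 min
Wed: 5:42 AM–10:50 AM = 5 h 8 min; less 15 min break → 4 h 53 min
Thu: 5:00 AM–2:42 PM = 9 h 42 min; less 75 min break → 8 h 27 min
Fri: 5:43 AM–11:24 AM = 5 h 41 min
Sat: 10:31 AM–7:40 PM = 9 h 9 min; less 10 min break → 8 h 59 min
Sun: 6:14 AM–5:00 PM = 10 h 46 min; less 60 min break → 9 h 46 min
Total: 6 h 48 min + 4 h 53 min + 8 h 27 min + 5 h 41 min + 8 h 59 min + 9 h 46 min = 44 h 34 min.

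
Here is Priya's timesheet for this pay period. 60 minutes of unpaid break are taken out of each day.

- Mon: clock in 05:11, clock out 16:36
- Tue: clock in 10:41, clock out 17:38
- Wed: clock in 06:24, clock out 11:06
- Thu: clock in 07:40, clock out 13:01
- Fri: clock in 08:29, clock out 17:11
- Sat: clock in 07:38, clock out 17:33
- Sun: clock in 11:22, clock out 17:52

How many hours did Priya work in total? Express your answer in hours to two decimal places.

46.53 hours

Mon: 05:11–16:36 = 11 h 25 min; less 60 min break → 10 h 25 min
Tue: 10:41–17:38 = 6 h 57 min; less 60 min break → 5 h 57 min
Wed: 06:24–11:06 = 4 h 42 min; less 60 min break → 3 h 42 min
Thu: 07:40–13:01 = 5 h 21 min; less 60 min break → 4 h 21 min
Fri: 08:29–17:11 = 8 h 42 min; less 60 min break → 7 h 42 min
Sat: 07:38–17:33 = 9 h 55 min; less 60 min break → 8 h 55 min
Sun: 11:22–17:52 = 6 h 30 min; less 60 min break → 5 h 30 min
Total: 10 h 25 min + 5 h 57 min + 3 h 42 min + 4 h 21 min + 7 h 42 min + 8 h 55 min + 5 h 30 min = 46 h 32 min.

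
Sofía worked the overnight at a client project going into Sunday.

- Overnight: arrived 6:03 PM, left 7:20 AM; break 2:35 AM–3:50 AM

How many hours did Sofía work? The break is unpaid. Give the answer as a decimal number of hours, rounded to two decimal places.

12.03 hours

Overnight: 6:03 PM → midnight = 5 h 57 min; midnight → 7:20 AM = 7 h 20 min; span 13 h 17 min; less 75 min break → 12 h 2 min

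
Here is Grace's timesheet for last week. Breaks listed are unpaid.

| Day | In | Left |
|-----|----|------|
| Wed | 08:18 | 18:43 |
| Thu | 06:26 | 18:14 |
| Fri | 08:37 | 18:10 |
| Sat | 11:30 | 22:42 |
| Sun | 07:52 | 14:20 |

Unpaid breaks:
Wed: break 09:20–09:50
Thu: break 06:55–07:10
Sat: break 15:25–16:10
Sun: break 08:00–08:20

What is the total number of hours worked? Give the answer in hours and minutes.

Wed: 08:18–18:43 = 10 h 25 min; less 30 min break → 9 h 55 min
Thu: 06:26–18:14 = 11 h 48 min; less 15 min break → 11 h 33 min
Fri: 08:37–18:10 = 9 h 33 min
Sat: 11:30–22:42 = 11 h 12 min; less 45 min break → 10 h 27 min
Sun: 07:52–14:20 = 6 h 28 min; less 20 min break → 6 h 8 min
Total: 9 h 55 min + 11 h 33 min + 9 h 33 min + 10 h 27 min + 6 h 8 min = 47 h 36 min.

47 h 36 min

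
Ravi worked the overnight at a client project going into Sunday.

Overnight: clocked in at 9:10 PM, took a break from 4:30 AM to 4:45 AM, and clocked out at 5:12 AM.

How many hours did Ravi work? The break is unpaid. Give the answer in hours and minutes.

7 h 47 min

Overnight: 9:10 PM → midnight = 2 h 50 min; midnight → 5:12 AM = 5 h 12 min; span 8 h 2 min; less 15 min break → 7 h 47 min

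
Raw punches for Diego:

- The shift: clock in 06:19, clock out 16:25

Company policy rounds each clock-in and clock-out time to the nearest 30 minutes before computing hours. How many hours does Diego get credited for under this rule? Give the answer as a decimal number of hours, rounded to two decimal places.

The shift: in 06:19→06:30, out 16:25→16:30; 10 h 0 min

10.00 hours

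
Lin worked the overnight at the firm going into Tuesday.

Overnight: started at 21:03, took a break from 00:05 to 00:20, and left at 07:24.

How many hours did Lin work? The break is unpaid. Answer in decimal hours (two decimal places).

Overnight: 21:03 → midnight = 2 h 57 min; midnight → 07:24 = 7 h 24 min; span 10 h 21 min; less 15 min break → 10 h 6 min

10.10 hours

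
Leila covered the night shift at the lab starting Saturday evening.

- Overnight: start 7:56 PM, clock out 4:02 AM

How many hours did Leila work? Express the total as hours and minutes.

8 h 6 min

Overnight: 7:56 PM → midnight = 4 h 4 min; midnight → 4:02 AM = 4 h 2 min; span 8 h 6 min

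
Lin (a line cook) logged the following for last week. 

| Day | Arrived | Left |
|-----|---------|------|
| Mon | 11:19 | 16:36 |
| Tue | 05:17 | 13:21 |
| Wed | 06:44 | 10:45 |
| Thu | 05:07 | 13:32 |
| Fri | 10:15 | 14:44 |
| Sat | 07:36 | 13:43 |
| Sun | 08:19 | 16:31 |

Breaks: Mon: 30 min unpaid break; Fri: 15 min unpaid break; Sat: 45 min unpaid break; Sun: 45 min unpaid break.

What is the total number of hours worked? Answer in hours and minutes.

42 h 20 min

Mon: 11:19–16:36 = 5 h 17 min; less 30 min break → 4 h 47 min
Tue: 05:17–13:21 = 8 h 4 min
Wed: 06:44–10:45 = 4 h 1 min
Thu: 05:07–13:32 = 8 h 25 min
Fri: 10:15–14:44 = 4 h 29 min; less 15 min break → 4 h 14 min
Sat: 07:36–13:43 = 6 h 7 min; less 45 min break → 5 h 22 min
Sun: 08:19–16:31 = 8 h 12 min; less 45 min break → 7 h 27 min
Total: 4 h 47 min + 8 h 4 min + 4 h 1 min + 8 h 25 min + 4 h 14 min + 5 h 22 min + 7 h 27 min = 42 h 20 min.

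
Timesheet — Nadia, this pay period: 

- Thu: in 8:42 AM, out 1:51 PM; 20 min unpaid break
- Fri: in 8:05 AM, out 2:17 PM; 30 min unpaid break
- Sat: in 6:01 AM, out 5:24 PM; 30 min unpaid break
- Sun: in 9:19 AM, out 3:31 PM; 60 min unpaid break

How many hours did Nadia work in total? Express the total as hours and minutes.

Thu: 8:42 AM–1:51 PM = 5 h 9 min; less 20 min break → 4 h 49 min
Fri: 8:05 AM–2:17 PM = 6 h 12 min; less 30 min break → 5 h 42 min
Sat: 6:01 AM–5:24 PM = 11 h 23 min; less 30 min break → 10 h 53 min
Sun: 9:19 AM–3:31 PM = 6 h 12 min; less 60 min break → 5 h 12 min
Total: 4 h 49 min + 5 h 42 min + 10 h 53 min + 5 h 12 min = 26 h 36 min.

26 h 36 min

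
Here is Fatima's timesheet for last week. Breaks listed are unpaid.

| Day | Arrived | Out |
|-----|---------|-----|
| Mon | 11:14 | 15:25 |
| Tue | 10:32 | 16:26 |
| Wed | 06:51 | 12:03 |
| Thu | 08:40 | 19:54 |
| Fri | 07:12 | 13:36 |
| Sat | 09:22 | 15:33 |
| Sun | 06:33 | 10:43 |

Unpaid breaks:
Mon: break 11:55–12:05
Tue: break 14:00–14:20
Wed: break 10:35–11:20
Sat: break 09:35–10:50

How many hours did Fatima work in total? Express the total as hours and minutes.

Mon: 11:14–15:25 = 4 h 11 min; less 10 min break → 4 h 1 min
Tue: 10:32–16:26 = 5 h 54 min; less 20 min break → 5 h 34 min
Wed: 06:51–12:03 = 5 h 12 min; less 45 min break → 4 h 27 min
Thu: 08:40–19:54 = 11 h 14 min
Fri: 07:12–13:36 = 6 h 24 min
Sat: 09:22–15:33 = 6 h 11 min; less 75 min break → 4 h 56 min
Sun: 06:33–10:43 = 4 h 10 min
Total: 4 h 1 min + 5 h 34 min + 4 h 27 min + 11 h 14 min + 6 h 24 min + 4 h 56 min + 4 h 10 min = 40 h 46 min.

40 h 46 min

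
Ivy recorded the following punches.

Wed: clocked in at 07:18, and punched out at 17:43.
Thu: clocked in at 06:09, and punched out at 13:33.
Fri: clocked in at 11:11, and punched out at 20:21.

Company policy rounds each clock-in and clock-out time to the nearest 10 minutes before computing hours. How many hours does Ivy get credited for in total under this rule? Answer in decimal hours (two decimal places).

Wed: in 07:18→07:20, out 17:43→17:40; 10 h 20 min
Thu: in 06:09→06:10, out 13:33→13:30; 7 h 20 min
Fri: in 11:11→11:10, out 20:21→20:20; 9 h 10 min
Total credited: 26 h 50 min.

26.83 hours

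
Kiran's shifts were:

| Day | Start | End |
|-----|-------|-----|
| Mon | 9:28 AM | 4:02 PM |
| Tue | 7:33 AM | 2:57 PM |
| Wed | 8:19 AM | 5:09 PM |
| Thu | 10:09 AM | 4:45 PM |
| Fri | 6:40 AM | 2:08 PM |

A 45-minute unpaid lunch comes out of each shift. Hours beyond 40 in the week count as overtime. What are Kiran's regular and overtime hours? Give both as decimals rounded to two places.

Regular 33.12 hours, overtime 0.00 hours

Mon: 9:28 AM–4:02 PM = 6 h 34 min; less 45 min break → 5 h 49 min
Tue: 7:33 AM–2:57 PM = 7 h 24 min; less 45 min break → 6 h 39 min
Wed: 8:19 AM–5:09 PM = 8 h 50 min; less 45 min break → 8 h 5 min
Thu: 10:09 AM–4:45 PM = 6 h 36 min; less 45 min break → 5 h 51 min
Fri: 6:40 AM–2:08 PM = 7 h 28 min; less 45 min break → 6 h 43 min
Total worked: 33 h 7 min = 33.12 h.
Threshold 40 h → overtime 0 h 0 min, regular 33 h 7 min.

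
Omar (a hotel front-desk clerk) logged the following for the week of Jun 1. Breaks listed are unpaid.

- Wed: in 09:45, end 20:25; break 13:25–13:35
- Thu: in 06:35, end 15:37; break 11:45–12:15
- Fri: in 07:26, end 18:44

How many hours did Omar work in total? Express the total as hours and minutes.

30 h 20 min

Wed: 09:45–20:25 = 10 h 40 min; less 10 min break → 10 h 30 min
Thu: 06:35–15:37 = 9 h 2 min; less 30 min break → 8 h 32 min
Fri: 07:26–18:44 = 11 h 18 min
Total: 10 h 30 min + 8 h 32 min + 11 h 18 min = 30 h 20 min.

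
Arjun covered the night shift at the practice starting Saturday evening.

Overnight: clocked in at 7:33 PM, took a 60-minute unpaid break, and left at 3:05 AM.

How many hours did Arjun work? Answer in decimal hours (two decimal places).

6.53 hours

Overnight: 7:33 PM → midnight = 4 h 27 min; midnight → 3:05 AM = 3 h 5 min; span 7 h 32 min; less 60 min break → 6 h 32 min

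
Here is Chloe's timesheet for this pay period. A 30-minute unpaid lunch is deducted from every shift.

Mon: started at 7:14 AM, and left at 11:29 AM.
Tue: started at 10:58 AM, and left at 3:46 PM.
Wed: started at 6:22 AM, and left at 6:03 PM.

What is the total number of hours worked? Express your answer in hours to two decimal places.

19.23 hours

Mon: 7:14 AM–11:29 AM = 4 h 15 min; less 30 min break → 3 h 45 min
Tue: 10:58 AM–3:46 PM = 4 h 48 min; less 30 min break → 4 h 18 min
Wed: 6:22 AM–6:03 PM = 11 h 41 min; less 30 min break → 11 h 11 min
Total: 3 h 45 min + 4 h 18 min + 11 h 11 min = 19 h 14 min.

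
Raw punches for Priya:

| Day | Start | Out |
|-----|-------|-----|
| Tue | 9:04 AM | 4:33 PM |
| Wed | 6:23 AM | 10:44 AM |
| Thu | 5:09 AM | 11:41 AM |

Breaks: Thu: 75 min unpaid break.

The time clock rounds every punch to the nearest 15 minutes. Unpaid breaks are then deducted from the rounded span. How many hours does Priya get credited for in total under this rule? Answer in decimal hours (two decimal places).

Tue: in 9:04 AM→9:00 AM, out 4:33 PM→4:30 PM; 7 h 30 min
Wed: in 6:23 AM→6:30 AM, out 10:44 AM→10:45 AM; 4 h 15 min
Thu: in 5:09 AM→5:15 AM, out 11:41 AM→11:45 AM; 6 h 30 min − 75 min = 5 h 15 min
Total credited: 17 h 0 min.

17.00 hours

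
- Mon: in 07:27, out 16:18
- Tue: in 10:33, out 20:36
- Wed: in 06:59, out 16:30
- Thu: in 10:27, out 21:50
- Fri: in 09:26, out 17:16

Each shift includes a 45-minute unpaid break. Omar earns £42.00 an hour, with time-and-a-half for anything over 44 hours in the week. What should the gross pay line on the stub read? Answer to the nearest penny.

£1843.10

Mon: 07:27–16:18 = 8 h 51 min; less 45 min break → 8 h 6 min
Tue: 10:33–20:36 = 10 h 3 min; less 45 min break → 9 h 18 min
Wed: 06:59–16:30 = 9 h 31 min; less 45 min break → 8 h 46 min
Thu: 10:27–21:50 = 11 h 23 min; less 45 min break → 10 h 38 min
Fri: 09:26–17:16 = 7 h 50 min; less 45 min break → 7 h 5 min
Total worked: 43 h 53 min = 2633 min.
Regular 43 h 53 min = 2633 min at £42.00/h; overtime 0 h 0 min = 0 min at £63.00/h.
Pay = (2633 × £42.00 + 0 × £63.00) ÷ 60 = £1843.10.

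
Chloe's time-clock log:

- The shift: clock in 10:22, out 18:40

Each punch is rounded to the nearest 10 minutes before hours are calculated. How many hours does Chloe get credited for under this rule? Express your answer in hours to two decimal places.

8.33 hours

The shift: in 10:22→10:20, out 18:40→18:40; 8 h 20 min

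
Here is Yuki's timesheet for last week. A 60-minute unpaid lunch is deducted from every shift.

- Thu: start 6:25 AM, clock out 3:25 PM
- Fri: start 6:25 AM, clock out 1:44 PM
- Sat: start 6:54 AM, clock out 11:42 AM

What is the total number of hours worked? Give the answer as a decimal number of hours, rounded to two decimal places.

18.12 hours

Thu: 6:25 AM–3:25 PM = 9 h 0 min; less 60 min break → 8 h 0 min
Fri: 6:25 AM–1:44 PM = 7 h 19 min; less 60 min break → 6 h 19 min
Sat: 6:54 AM–11:42 AM = 4 h 48 min; less 60 min break → 3 h 48 min
Total: 8 h 0 min + 6 h 19 min + 3 h 48 min = 18 h 7 min.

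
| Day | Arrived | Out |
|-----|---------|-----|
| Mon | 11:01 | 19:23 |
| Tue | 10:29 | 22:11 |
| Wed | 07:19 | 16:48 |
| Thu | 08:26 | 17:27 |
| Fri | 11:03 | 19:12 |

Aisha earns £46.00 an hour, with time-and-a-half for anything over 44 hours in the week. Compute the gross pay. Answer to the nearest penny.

Mon: 11:01–19:23 = 8 h 22 min
Tue: 10:29–22:11 = 11 h 42 min
Wed: 07:19–16:48 = 9 h 29 min
Thu: 08:26–17:27 = 9 h 1 min
Fri: 11:03–19:12 = 8 h 9 min
Total worked: 46 h 43 min = 2803 min.
Regular 44 h 0 min = 2640 min at £46.00/h; overtime 2 h 43 min = 163 min at £69.00/h.
Pay = (2640 × £46.00 + 163 × £69.00) ÷ 60 = £2211.45.

£2211.45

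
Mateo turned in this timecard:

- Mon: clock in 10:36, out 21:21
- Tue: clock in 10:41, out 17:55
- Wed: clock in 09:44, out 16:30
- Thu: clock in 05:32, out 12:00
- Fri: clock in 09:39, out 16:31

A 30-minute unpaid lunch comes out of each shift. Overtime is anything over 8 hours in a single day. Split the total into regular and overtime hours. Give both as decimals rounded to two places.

Regular 33.33 hours, overtime 2.25 hours

Mon: 10:36–21:21 = 10 h 45 min; less 30 min break → 10 h 15 min
Tue: 10:41–17:55 = 7 h 14 min; less 30 min break → 6 h 44 min
Wed: 09:44–16:30 = 6 h 46 min; less 30 min break → 6 h 16 min
Thu: 05:32–12:00 = 6 h 28 min; less 30 min break → 5 h 58 min
Fri: 09:39–16:31 = 6 h 52 min; less 30 min break → 6 h 22 min
Mon reg 8 h 0 min / OT 2 h 15 min; Tue reg 6 h 44 min / OT 0 h 0 min; Wed reg 6 h 16 min / OT 0 h 0 min; Thu reg 5 h 58 min / OT 0 h 0 min; Fri reg 6 h 22 min / OT 0 h 0 min.
Totals: regular 33 h 20 min, overtime 2 h 15 min.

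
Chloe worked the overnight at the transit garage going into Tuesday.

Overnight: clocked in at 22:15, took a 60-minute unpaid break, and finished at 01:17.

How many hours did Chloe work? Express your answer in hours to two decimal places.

2.03 hours

Overnight: 22:15 → midnight = 1 h 45 min; midnight → 01:17 = 1 h 17 min; span 3 h 2 min; less 60 min break → 2 h 2 min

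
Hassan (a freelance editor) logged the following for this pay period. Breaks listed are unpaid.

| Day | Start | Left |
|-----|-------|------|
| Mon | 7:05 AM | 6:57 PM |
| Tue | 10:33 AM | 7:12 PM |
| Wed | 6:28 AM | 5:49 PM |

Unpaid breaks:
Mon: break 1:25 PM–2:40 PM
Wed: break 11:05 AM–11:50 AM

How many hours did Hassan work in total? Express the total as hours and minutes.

Mon: 7:05 AM–6:57 PM = 11 h 52 min; less 75 min break → 10 h 37 min
Tue: 10:33 AM–7:12 PM = 8 h 39 min
Wed: 6:28 AM–5:49 PM = 11 h 21 min; less 45 min break → 10 h 36 min
Total: 10 h 37 min + 8 h 39 min + 10 h 36 min = 29 h 52 min.

29 h 52 min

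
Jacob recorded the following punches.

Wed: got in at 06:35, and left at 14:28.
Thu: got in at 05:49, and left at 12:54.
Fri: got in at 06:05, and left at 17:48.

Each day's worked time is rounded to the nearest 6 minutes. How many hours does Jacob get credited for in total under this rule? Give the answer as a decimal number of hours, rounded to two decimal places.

26.70 hours

Wed: 06:35–14:28 = 7 h 53 min → rounds to 7 h 54 min
Thu: 05:49–12:54 = 7 h 5 min → rounds to 7 h 6 min
Fri: 06:05–17:48 = 11 h 43 min → rounds to 11 h 42 min
Total credited: 26 h 42 min.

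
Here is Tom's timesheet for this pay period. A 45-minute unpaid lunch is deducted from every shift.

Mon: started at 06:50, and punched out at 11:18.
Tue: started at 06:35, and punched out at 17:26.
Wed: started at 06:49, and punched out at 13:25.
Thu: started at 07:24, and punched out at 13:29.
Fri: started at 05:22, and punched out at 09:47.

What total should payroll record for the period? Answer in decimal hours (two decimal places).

28.67 hours

Mon: 06:50–11:18 = 4 h 28 min; less 45 min break → 3 h 43 min
Tue: 06:35–17:26 = 10 h 51 min; less 45 min break → 10 h 6 min
Wed: 06:49–13:25 = 6 h 36 min; less 45 min break → 5 h 51 min
Thu: 07:24–13:29 = 6 h 5 min; less 45 min break → 5 h 20 min
Fri: 05:22–09:47 = 4 h 25 min; less 45 min break → 3 h 40 min
Total: 3 h 43 min + 10 h 6 min + 5 h 51 min + 5 h 20 min + 3 h 40 min = 28 h 40 min.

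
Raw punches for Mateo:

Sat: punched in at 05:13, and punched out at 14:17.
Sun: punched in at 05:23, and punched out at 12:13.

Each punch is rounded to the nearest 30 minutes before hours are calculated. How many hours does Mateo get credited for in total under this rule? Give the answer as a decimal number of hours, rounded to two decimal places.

16.00 hours

Sat: in 05:13→05:00, out 14:17→14:30; 9 h 30 min
Sun: in 05:23→05:30, out 12:13→12:00; 6 h 30 min
Total credited: 16 h 0 min.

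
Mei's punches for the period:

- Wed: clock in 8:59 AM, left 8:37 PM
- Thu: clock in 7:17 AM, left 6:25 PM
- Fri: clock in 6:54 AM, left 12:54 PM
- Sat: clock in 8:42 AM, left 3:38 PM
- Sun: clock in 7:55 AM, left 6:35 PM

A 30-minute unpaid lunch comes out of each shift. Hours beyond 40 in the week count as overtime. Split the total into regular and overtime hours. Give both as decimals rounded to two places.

Wed: 8:59 AM–8:37 PM = 11 h 38 min; less 30 min break → 11 h 8 min
Thu: 7:17 AM–6:25 PM = 11 h 8 min; less 30 min break → 10 h 38 min
Fri: 6:54 AM–12:54 PM = 6 h 0 min; less 30 min break → 5 h 30 min
Sat: 8:42 AM–3:38 PM = 6 h 56 min; less 30 min break → 6 h 26 min
Sun: 7:55 AM–6:35 PM = 10 h 40 min; less 30 min break → 10 h 10 min
Total worked: 43 h 52 min = 43.87 h.
Threshold 40 h → overtime 3 h 52 min, regular 40 h 0 min.

Regular 40.00 hours, overtime 3.87 hours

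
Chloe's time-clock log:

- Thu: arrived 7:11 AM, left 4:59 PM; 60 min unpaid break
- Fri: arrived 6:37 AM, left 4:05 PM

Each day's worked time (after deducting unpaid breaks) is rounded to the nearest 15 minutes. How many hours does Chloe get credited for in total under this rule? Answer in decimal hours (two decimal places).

Thu: 7:11 AM–4:59 PM = 9 h 48 min − 60 min = 8 h 48 min → rounds to 8 h 45 min
Fri: 6:37 AM–4:05 PM = 9 h 28 min → rounds to 9 h 30 min
Total credited: 18 h 15 min.

18.25 hours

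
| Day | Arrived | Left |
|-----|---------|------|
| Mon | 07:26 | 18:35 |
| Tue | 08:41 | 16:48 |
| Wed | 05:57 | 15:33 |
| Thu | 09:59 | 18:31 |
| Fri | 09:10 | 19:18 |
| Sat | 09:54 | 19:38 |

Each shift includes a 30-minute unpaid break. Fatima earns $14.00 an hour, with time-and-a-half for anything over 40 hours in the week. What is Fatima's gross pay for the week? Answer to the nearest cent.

Mon: 07:26–18:35 = 11 h 9 min; less 30 min break → 10 h 39 min
Tue: 08:41–16:48 = 8 h 7 min; less 30 min break → 7 h 37 min
Wed: 05:57–15:33 = 9 h 36 min; less 30 min break → 9 h 6 min
Thu: 09:59–18:31 = 8 h 32 min; less 30 min break → 8 h 2 min
Fri: 09:10–19:18 = 10 h 8 min; less 30 min break → 9 h 38 min
Sat: 09:54–19:38 = 9 h 44 min; less 30 min break → 9 h 14 min
Total worked: 54 h 16 min = 3256 min.
Regular 40 h 0 min = 2400 min at $14.00/h; overtime 14 h 16 min = 856 min at $21.00/h.
Pay = (2400 × $14.00 + 856 × $21.00) ÷ 60 = $859.60.

$859.60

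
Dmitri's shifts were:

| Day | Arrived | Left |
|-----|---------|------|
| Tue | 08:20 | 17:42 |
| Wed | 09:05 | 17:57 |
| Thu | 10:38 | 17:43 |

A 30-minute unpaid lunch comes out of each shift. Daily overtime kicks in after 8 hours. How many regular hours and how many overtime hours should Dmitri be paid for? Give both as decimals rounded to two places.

Tue: 08:20–17:42 = 9 h 22 min; less 30 min break → 8 h 52 min
Wed: 09:05–17:57 = 8 h 52 min; less 30 min break → 8 h 22 min
Thu: 10:38–17:43 = 7 h 5 min; less 30 min break → 6 h 35 min
Tue reg 8 h 0 min / OT 0 h 52 min; Wed reg 8 h 0 min / OT 0 h 22 min; Thu reg 6 h 35 min / OT 0 h 0 min.
Totals: regular 22 h 35 min, overtime 1 h 14 min.

Regular 22.58 hours, overtime 1.23 hours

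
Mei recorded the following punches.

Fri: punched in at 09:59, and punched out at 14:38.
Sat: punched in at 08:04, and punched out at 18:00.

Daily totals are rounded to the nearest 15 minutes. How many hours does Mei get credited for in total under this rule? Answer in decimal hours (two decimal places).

14.75 hours

Fri: 09:59–14:38 = 4 h 39 min → rounds to 4 h 45 min
Sat: 08:04–18:00 = 9 h 56 min → rounds to 10 h 0 min
Total credited: 14 h 45 min.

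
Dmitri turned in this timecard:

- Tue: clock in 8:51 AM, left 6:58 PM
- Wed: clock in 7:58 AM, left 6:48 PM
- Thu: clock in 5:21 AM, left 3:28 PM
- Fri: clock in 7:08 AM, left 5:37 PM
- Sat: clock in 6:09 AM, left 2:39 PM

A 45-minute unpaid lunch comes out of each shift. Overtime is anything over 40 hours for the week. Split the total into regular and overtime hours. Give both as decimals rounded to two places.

Tue: 8:51 AM–6:58 PM = 10 h 7 min; less 45 min break → 9 h 22 min
Wed: 7:58 AM–6:48 PM = 10 h 50 min; less 45 min break → 10 h 5 min
Thu: 5:21 AM–3:28 PM = 10 h 7 min; less 45 min break → 9 h 22 min
Fri: 7:08 AM–5:37 PM = 10 h 29 min; less 45 min break → 9 h 44 min
Sat: 6:09 AM–2:39 PM = 8 h 30 min; less 45 min break → 7 h 45 min
Total worked: 46 h 18 min = 46.30 h.
Threshold 40 h → overtime 6 h 18 min, regular 40 h 0 min.

Regular 40.00 hours, overtime 6.30 hours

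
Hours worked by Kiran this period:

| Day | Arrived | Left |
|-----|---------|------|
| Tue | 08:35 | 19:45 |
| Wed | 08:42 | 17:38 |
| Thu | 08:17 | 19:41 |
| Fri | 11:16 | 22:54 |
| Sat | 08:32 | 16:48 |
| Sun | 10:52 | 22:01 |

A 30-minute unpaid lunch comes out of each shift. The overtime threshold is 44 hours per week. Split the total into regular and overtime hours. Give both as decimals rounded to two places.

Regular 44.00 hours, overtime 15.55 hours

Tue: 08:35–19:45 = 11 h 10 min; less 30 min break → 10 h 40 min
Wed: 08:42–17:38 = 8 h 56 min; less 30 min break → 8 h 26 min
Thu: 08:17–19:41 = 11 h 24 min; less 30 min break → 10 h 54 min
Fri: 11:16–22:54 = 11 h 38 min; less 30 min break → 11 h 8 min
Sat: 08:32–16:48 = 8 h 16 min; less 30 min break → 7 h 46 min
Sun: 10:52–22:01 = 11 h 9 min; less 30 min break → 10 h 39 min
Total worked: 59 h 33 min = 59.55 h.
Threshold 44 h → overtime 15 h 33 min, regular 44 h 0 min.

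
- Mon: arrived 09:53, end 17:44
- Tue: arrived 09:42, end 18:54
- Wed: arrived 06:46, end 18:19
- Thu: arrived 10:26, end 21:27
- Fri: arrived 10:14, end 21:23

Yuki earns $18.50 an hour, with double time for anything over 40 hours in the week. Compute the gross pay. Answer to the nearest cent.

Mon: 09:53–17:44 = 7 h 51 min
Tue: 09:42–18:54 = 9 h 12 min
Wed: 06:46–18:19 = 11 h 33 min
Thu: 10:26–21:27 = 11 h 1 min
Fri: 10:14–21:23 = 11 h 9 min
Total worked: 50 h 46 min = 3046 min.
Regular 40 h 0 min = 2400 min at $18.50/h; overtime 10 h 46 min = 646 min at $37.00/h.
Pay = (2400 × $18.50 + 646 × $37.00) ÷ 60 = $1138.37.

$1138.37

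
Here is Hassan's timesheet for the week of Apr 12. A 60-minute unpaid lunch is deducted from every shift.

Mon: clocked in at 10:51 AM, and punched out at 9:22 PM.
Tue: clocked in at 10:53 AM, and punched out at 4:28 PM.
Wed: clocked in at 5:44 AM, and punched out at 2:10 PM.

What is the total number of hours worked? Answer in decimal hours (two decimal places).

21.53 hours

Mon: 10:51 AM–9:22 PM = 10 h 31 min; less 60 min break → 9 h 31 min
Tue: 10:53 AM–4:28 PM = 5 h 35 min; less 60 min break → 4 h 35 min
Wed: 5:44 AM–2:10 PM = 8 h 26 min; less 60 min break → 7 h 26 min
Total: 9 h 31 min + 4 h 35 min + 7 h 26 min = 21 h 32 min.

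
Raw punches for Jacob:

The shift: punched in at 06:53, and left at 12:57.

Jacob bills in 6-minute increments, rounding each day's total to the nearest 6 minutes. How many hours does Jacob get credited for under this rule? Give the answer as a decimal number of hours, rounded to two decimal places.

6.10 hours

The shift: 06:53–12:57 = 6 h 4 min → rounds to 6 h 6 min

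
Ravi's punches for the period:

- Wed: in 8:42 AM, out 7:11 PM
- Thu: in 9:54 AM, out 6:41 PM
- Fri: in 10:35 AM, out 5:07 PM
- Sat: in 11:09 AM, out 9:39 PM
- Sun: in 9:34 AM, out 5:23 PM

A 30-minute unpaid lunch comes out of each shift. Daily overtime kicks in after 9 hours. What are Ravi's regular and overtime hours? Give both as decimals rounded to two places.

Wed: 8:42 AM–7:11 PM = 10 h 29 min; less 30 min break → 9 h 59 min
Thu: 9:54 AM–6:41 PM = 8 h 47 min; less 30 min break → 8 h 17 min
Fri: 10:35 AM–5:07 PM = 6 h 32 min; less 30 min break → 6 h 2 min
Sat: 11:09 AM–9:39 PM = 10 h 30 min; less 30 min break → 10 h 0 min
Sun: 9:34 AM–5:23 PM = 7 h 49 min; less 30 min break → 7 h 19 min
Wed reg 9 h 0 min / OT 0 h 59 min; Thu reg 8 h 17 min / OT 0 h 0 min; Fri reg 6 h 2 min / OT 0 h 0 min; Sat reg 9 h 0 min / OT 1 h 0 min; Sun reg 7 h 19 min / OT 0 h 0 min.
Totals: regular 39 h 38 min, overtime 1 h 59 min.

Regular 39.63 hours, overtime 1.98 hours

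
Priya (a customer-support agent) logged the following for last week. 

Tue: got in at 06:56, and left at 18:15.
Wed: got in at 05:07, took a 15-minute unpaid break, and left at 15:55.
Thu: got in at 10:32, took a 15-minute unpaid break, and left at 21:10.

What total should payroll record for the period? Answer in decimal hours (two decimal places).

32.25 hours

Tue: 06:56–18:15 = 11 h 19 min
Wed: 05:07–15:55 = 10 h 48 min; less 15 min break → 10 h 33 min
Thu: 10:32–21:10 = 10 h 38 min; less 15 min break → 10 h 23 min
Total: 11 h 19 min + 10 h 33 min + 10 h 23 min = 32 h 15 min.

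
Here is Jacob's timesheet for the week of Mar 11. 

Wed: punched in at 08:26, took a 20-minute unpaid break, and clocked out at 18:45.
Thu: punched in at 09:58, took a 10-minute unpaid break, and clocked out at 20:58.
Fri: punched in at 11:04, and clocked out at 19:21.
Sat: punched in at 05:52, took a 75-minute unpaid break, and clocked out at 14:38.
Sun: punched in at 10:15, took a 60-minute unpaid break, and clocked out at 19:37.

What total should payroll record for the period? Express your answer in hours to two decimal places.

44.98 hours

Wed: 08:26–18:45 = 10 h 19 min; less 20 min break → 9 h 59 min
Thu: 09:58–20:58 = 11 h 0 min; less 10 min break → 10 h 50 min
Fri: 11:04–19:21 = 8 h 17 min
Sat: 05:52–14:38 = 8 h 46 min; less 75 min break → 7 h 31 min
Sun: 10:15–19:37 = 9 h 22 min; less 60 min break → 8 h 22 min
Total: 9 h 59 min + 10 h 50 min + 8 h 17 min + 7 h 31 min + 8 h 22 min = 44 h 59 min.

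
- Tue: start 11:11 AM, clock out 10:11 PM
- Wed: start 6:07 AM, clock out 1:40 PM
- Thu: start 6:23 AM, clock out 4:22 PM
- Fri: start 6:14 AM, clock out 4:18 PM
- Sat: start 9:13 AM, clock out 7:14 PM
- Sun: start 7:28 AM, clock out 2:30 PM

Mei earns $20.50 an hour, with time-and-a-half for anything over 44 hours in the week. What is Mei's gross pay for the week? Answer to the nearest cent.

Tue: 11:11 AM–10:11 PM = 11 h 0 min
Wed: 6:07 AM–1:40 PM = 7 h 33 min
Thu: 6:23 AM–4:22 PM = 9 h 59 min
Fri: 6:14 AM–4:18 PM = 10 h 4 min
Sat: 9:13 AM–7:14 PM = 10 h 1 min
Sun: 7:28 AM–2:30 PM = 7 h 2 min
Total worked: 55 h 39 min = 3339 min.
Regular 44 h 0 min = 2640 min at $20.50/h; overtime 11 h 39 min = 699 min at $30.75/h.
Pay = (2640 × $20.50 + 699 × $30.75) ÷ 60 = $1260.24.

$1260.24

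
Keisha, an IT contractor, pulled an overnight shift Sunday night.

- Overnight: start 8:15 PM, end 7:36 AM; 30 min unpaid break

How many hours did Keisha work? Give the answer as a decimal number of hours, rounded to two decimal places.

10.85 hours

Overnight: 8:15 PM → midnight = 3 h 45 min; midnight → 7:36 AM = 7 h 36 min; span 11 h 21 min; less 30 min break → 10 h 51 min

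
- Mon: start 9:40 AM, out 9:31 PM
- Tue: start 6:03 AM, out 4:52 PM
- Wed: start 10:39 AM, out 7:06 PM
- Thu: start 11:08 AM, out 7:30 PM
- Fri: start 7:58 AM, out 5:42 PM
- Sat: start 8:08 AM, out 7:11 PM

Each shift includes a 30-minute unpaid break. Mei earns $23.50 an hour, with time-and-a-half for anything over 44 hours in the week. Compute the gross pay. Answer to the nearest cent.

$1501.65

Mon: 9:40 AM–9:31 PM = 11 h 51 min; less 30 min break → 11 h 21 min
Tue: 6:03 AM–4:52 PM = 10 h 49 min; less 30 min break → 10 h 19 min
Wed: 10:39 AM–7:06 PM = 8 h 27 min; less 30 min break → 7 h 57 min
Thu: 11:08 AM–7:30 PM = 8 h 22 min; less 30 min break → 7 h 52 min
Fri: 7:58 AM–5:42 PM = 9 h 44 min; less 30 min break → 9 h 14 min
Sat: 8:08 AM–7:11 PM = 11 h 3 min; less 30 min break → 10 h 33 min
Total worked: 57 h 16 min = 3436 min.
Regular 44 h 0 min = 2640 min at $23.50/h; overtime 13 h 16 min = 796 min at $35.25/h.
Pay = (2640 × $23.50 + 796 × $35.25) ÷ 60 = $1501.65.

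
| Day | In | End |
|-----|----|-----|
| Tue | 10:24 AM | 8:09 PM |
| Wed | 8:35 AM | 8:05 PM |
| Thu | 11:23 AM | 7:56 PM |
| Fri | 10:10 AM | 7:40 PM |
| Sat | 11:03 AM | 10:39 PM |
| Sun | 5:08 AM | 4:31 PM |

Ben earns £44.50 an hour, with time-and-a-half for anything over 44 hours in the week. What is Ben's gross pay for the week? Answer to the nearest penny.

Tue: 10:24 AM–8:09 PM = 9 h 45 min
Wed: 8:35 AM–8:05 PM = 11 h 30 min
Thu: 11:23 AM–7:56 PM = 8 h 33 min
Fri: 10:10 AM–7:40 PM = 9 h 30 min
Sat: 11:03 AM–10:39 PM = 11 h 36 min
Sun: 5:08 AM–4:31 PM = 11 h 23 min
Total worked: 62 h 17 min = 3737 min.
Regular 44 h 0 min = 2640 min at £44.50/h; overtime 18 h 17 min = 1097 min at £66.75/h.
Pay = (2640 × £44.50 + 1097 × £66.75) ÷ 60 = £3178.41.

£3178.41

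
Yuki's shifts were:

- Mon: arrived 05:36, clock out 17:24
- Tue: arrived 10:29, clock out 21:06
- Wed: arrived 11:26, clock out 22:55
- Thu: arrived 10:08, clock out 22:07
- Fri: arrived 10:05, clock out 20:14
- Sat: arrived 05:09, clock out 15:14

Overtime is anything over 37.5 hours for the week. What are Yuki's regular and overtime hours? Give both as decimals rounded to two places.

Mon: 05:36–17:24 = 11 h 48 min
Tue: 10:29–21:06 = 10 h 37 min
Wed: 11:26–22:55 = 11 h 29 min
Thu: 10:08–22:07 = 11 h 59 min
Fri: 10:05–20:14 = 10 h 9 min
Sat: 05:09–15:14 = 10 h 5 min
Total worked: 66 h 7 min = 66.12 h.
Threshold 37.5 h → overtime 28 h 37 min, regular 37 h 30 min.

Regular 37.50 hours, overtime 28.62 hours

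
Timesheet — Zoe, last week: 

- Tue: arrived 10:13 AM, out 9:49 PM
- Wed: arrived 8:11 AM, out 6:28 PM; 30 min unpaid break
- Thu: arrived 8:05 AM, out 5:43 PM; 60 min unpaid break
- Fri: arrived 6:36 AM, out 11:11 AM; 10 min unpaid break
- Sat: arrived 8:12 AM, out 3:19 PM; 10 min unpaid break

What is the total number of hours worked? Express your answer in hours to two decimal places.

41.38 hours

Tue: 10:13 AM–9:49 PM = 11 h 36 min
Wed: 8:11 AM–6:28 PM = 10 h 17 min; less 30 min break → 9 h 47 min
Thu: 8:05 AM–5:43 PM = 9 h 38 min; less 60 min break → 8 h 38 min
Fri: 6:36 AM–11:11 AM = 4 h 35 min; less 10 min break → 4 h 25 min
Sat: 8:12 AM–3:19 PM = 7 h 7 min; less 10 min break → 6 h 57 min
Total: 11 h 36 min + 9 h 47 min + 8 h 38 min + 4 h 25 min + 6 h 57 min = 41 h 23 min.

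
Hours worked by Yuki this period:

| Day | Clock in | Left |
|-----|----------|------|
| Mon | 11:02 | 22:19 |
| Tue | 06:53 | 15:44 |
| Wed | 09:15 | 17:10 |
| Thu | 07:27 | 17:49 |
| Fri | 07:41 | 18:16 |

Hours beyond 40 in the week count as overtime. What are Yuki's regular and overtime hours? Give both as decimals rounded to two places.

Mon: 11:02–22:19 = 11 h 17 min
Tue: 06:53–15:44 = 8 h 51 min
Wed: 09:15–17:10 = 7 h 55 min
Thu: 07:27–17:49 = 10 h 22 min
Fri: 07:41–18:16 = 10 h 35 min
Total worked: 49 h 0 min = 49.00 h.
Threshold 40 h → overtime 9 h 0 min, regular 40 h 0 min.

Regular 40.00 hours, overtime 9.00 hours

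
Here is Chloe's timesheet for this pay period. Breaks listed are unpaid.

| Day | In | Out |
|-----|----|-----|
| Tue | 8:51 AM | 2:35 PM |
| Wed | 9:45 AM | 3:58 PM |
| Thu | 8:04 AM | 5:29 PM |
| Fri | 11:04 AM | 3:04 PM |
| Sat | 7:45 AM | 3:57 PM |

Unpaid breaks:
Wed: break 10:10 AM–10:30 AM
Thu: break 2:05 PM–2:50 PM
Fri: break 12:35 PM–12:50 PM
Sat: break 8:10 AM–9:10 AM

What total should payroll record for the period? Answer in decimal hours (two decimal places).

Tue: 8:51 AM–2:35 PM = 5 h 44 min
Wed: 9:45 AM–3:58 PM = 6 h 13 min; less 20 min break → 5 h 53 min
Thu: 8:04 AM–5:29 PM = 9 h 25 min; less 45 min break → 8 h 40 min
Fri: 11:04 AM–3:04 PM = 4 h 0 min; less 15 min break → 3 h 45 min
Sat: 7:45 AM–3:57 PM = 8 h 12 min; less 60 min break → 7 h 12 min
Total: 5 h 44 min + 5 h 53 min + 8 h 40 min + 3 h 45 min + 7 h 12 min = 31 h 14 min.

31.23 hours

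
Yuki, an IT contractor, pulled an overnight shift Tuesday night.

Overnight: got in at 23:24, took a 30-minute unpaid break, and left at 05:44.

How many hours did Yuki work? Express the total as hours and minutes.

5 h 50 min

Overnight: 23:24 → midnight = 0 h 36 min; midnight → 05:44 = 5 h 44 min; span 6 h 20 min; less 30 min break → 5 h 50 min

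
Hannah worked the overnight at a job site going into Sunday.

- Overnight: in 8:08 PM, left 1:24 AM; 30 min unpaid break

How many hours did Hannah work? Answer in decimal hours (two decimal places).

4.77 hours

Overnight: 8:08 PM → midnight = 3 h 52 min; midnight → 1:24 AM = 1 h 24 min; span 5 h 16 min; less 30 min break → 4 h 46 min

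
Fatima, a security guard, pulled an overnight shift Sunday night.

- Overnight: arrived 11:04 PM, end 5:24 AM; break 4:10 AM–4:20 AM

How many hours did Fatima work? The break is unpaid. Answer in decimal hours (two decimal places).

Overnight: 11:04 PM → midnight = 0 h 56 min; midnight → 5:24 AM = 5 h 24 min; span 6 h 20 min; less 10 min break → 6 h 10 min

6.17 hours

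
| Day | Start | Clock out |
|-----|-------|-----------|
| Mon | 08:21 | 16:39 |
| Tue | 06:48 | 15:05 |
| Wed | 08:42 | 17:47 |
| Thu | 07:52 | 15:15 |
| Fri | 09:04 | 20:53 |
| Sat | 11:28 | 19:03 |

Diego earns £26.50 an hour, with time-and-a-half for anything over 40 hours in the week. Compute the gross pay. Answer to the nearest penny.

£1554.89

Mon: 08:21–16:39 = 8 h 18 min
Tue: 06:48–15:05 = 8 h 17 min
Wed: 08:42–17:47 = 9 h 5 min
Thu: 07:52–15:15 = 7 h 23 min
Fri: 09:04–20:53 = 11 h 49 min
Sat: 11:28–19:03 = 7 h 35 min
Total worked: 52 h 27 min = 3147 min.
Regular 40 h 0 min = 2400 min at £26.50/h; overtime 12 h 27 min = 747 min at £39.75/h.
Pay = (2400 × £26.50 + 747 × £39.75) ÷ 60 = £1554.89.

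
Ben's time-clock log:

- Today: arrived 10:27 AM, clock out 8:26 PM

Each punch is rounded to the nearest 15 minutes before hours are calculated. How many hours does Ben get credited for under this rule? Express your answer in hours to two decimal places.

10.00 hours

Today: in 10:27 AM→10:30 AM, out 8:26 PM→8:30 PM; 10 h 0 min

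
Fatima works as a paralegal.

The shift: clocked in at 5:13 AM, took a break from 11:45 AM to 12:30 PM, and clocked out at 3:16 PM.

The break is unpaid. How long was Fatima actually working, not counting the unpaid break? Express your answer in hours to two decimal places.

The shift: 5:13 AM–3:16 PM = 10 h 3 min; less 45 min break → 9 h 18 min

9.30 hours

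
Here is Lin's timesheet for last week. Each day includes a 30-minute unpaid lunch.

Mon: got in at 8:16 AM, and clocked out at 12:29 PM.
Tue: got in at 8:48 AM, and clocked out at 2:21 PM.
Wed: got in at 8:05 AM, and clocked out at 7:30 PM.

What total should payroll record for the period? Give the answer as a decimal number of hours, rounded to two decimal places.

19.68 hours

Mon: 8:16 AM–12:29 PM = 4 h 13 min; less 30 min break → 3 h 43 min
Tue: 8:48 AM–2:21 PM = 5 h 33 min; less 30 min break → 5 h 3 min
Wed: 8:05 AM–7:30 PM = 11 h 25 min; less 30 min break → 10 h 55 min
Total: 3 h 43 min + 5 h 3 min + 10 h 55 min = 19 h 41 min.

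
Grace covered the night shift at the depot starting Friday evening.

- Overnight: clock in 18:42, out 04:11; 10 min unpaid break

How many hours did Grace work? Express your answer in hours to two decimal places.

Overnight: 18:42 → midnight = 5 h 18 min; midnight → 04:11 = 4 h 11 min; span 9 h 29 min; less 10 min break → 9 h 19 min

9.32 hours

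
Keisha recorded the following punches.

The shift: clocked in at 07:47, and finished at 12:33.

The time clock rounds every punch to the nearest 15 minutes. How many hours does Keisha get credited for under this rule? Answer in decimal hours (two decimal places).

4.75 hours

The shift: in 07:47→07:45, out 12:33→12:30; 4 h 45 min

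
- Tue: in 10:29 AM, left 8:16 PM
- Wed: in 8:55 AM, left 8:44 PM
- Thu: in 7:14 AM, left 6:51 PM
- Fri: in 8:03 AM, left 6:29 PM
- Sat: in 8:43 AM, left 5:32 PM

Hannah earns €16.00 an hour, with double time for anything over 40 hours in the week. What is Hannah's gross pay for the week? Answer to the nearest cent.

€1038.93

Tue: 10:29 AM–8:16 PM = 9 h 47 min
Wed: 8:55 AM–8:44 PM = 11 h 49 min
Thu: 7:14 AM–6:51 PM = 11 h 37 min
Fri: 8:03 AM–6:29 PM = 10 h 26 min
Sat: 8:43 AM–5:32 PM = 8 h 49 min
Total worked: 52 h 28 min = 3148 min.
Regular 40 h 0 min = 2400 min at €16.00/h; overtime 12 h 28 min = 748 min at €32.00/h.
Pay = (2400 × €16.00 + 748 × €32.00) ÷ 60 = €1038.93.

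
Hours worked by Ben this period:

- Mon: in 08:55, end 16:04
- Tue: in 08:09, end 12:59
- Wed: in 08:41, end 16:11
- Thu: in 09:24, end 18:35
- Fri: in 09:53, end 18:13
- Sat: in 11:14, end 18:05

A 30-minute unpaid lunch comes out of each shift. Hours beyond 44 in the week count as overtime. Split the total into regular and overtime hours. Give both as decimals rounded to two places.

Mon: 08:55–16:04 = 7 h 9 min; less 30 min break → 6 h 39 min
Tue: 08:09–12:59 = 4 h 50 min; less 30 min break → 4 h 20 min
Wed: 08:41–16:11 = 7 h 30 min; less 30 min break → 7 h 0 min
Thu: 09:24–18:35 = 9 h 11 min; less 30 min break → 8 h 41 min
Fri: 09:53–18:13 = 8 h 20 min; less 30 min break → 7 h 50 min
Sat: 11:14–18:05 = 6 h 51 min; less 30 min break → 6 h 21 min
Total worked: 40 h 51 min = 40.85 h.
Threshold 44 h → overtime 0 h 0 min, regular 40 h 51 min.

Regular 40.85 hours, overtime 0.00 hours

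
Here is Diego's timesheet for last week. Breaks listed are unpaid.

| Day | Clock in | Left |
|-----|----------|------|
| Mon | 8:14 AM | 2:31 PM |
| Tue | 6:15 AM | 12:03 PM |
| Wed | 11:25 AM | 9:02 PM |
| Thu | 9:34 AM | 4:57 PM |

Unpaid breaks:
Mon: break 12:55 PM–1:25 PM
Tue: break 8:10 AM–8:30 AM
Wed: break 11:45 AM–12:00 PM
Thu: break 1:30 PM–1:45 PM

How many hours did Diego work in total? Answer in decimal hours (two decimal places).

27.75 hours

Mon: 8:14 AM–2:31 PM = 6 h 17 min; less 30 min break → 5 h 47 min
Tue: 6:15 AM–12:03 PM = 5 h 48 min; less 20 min break → 5 h 28 min
Wed: 11:25 AM–9:02 PM = 9 h 37 min; less 15 min break → 9 h 22 min
Thu: 9:34 AM–4:57 PM = 7 h 23 min; less 15 min break → 7 h 8 min
Total: 5 h 47 min + 5 h 28 min + 9 h 22 min + 7 h 8 min = 27 h 45 min.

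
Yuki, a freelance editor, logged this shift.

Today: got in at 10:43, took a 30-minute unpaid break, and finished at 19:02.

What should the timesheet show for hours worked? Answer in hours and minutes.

7 h 49 min

Today: 10:43–19:02 = 8 h 19 min; less 30 min break → 7 h 49 min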